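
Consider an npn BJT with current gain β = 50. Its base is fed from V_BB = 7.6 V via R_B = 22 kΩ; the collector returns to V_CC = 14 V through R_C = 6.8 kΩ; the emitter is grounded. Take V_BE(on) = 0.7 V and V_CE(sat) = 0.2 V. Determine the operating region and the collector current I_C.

saturation; I_C ≈ 2 mA

Assume active: I_B = (7.6 − 0.7)/22 = 0.314 mA, giving I_C = β·I_B = 15.7 mA.
But then V_CE = 14 − 15.7×6.8 = -92.6 V < V_CE(sat) = 0.2 V — impossible in the active region.
So the transistor is saturated. With V_CE = 0.2 V, I_C = (V_CC − 0.2)/R_C = 13.8/6.8 = 2.03 mA.
Check: β·I_B = 15.7 mA > I_C = 2.03 mA, confirming saturation.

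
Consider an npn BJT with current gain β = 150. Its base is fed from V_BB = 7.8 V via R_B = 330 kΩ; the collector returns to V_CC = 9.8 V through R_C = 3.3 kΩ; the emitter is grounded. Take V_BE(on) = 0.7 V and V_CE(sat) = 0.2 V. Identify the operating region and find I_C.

saturation; I_C ≈ 2.9 mA

Assume active: I_B = (7.8 − 0.7)/330 = 0.0215 mA, giving I_C = β·I_B = 3.23 mA.
But then V_CE = 9.8 − 3.23×3.3 = -0.85 V < V_CE(sat) = 0.2 V — impossible in the active region.
So the transistor is saturated. With V_CE = 0.2 V, I_C = (V_CC − 0.2)/R_C = 9.6/3.3 = 2.91 mA.
Check: β·I_B = 3.23 mA > I_C = 2.91 mA, confirming saturation.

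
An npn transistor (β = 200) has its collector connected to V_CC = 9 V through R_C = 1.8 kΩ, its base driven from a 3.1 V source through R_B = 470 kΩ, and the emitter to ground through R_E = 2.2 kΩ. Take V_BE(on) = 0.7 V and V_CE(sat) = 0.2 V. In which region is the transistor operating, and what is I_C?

Assume active. Base-emitter loop: I_B = (V_BB − V_BE)/(R_B + (β+1)R_E) = (3.1 − 0.7)/(470 + 201×2.2) = 0.00263 mA.
I_C = β·I_B = 200×0.00263 = 0.526 mA.
V_CE = V_CC − I_C·R_C − I_E·R_E = 9 − 0.526×1.8 − 0.529×2.2 = 6.89 V > V_CE(sat), so the active-region assumption holds.

active; I_C ≈ 0.53 mA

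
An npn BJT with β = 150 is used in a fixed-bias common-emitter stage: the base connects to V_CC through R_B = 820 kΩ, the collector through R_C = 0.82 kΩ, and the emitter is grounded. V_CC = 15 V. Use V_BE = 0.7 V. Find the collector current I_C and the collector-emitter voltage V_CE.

I_C ≈ 2.6 mA, V_CE ≈ 13 V

Base loop: V_CC = I_B·R_B + V_BE, so I_B = (15 − 0.7)/820 kΩ = 0.0174 mA.
In the active region I_C = β·I_B = 150 × 0.0174 = 2.62 mA.
Collector loop: V_CE = V_CC − I_C·R_C = 15 − 2.62×0.82 = 12.9 V.
Since V_CE = 12.9 V > V_CE(sat) ≈ 0.2 V, the transistor is in the active region as assumed.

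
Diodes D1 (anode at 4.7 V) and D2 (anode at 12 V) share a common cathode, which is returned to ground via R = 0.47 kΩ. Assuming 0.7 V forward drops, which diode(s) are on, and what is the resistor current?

Assume both conduct. Then node N would need to be at both 4.7−0.7 = 4 V and 12−0.7 = 11.3 V, which is impossible.
Assume only D2 conducts: V_N = 12 − 0.7 = 11.3 V, so I_R = 11.3/0.47 = 24 mA.
Check D1: its anode-to-cathode voltage is 4.7 − 11.3 = -6.6 V < 0.7 V, so it is off. The assumption is consistent.

Only D2 conducts; I_R ≈ 24 mA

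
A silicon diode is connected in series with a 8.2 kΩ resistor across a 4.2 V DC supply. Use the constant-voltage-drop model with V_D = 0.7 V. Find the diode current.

I ≈ 0.43 mA

KVL around the loop: 4.2 = V_D + I·R = 0.7 + I × 8.2 kΩ.
So I = (4.2 − 0.7) / 8.2 kΩ = 3.5 / 8.2 = 0.427 mA.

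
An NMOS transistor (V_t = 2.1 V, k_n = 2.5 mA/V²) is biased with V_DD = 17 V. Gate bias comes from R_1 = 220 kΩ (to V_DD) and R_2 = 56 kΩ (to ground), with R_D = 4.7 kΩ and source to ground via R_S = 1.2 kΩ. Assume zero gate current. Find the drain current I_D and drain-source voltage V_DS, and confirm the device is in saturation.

I_D ≈ 0.56 mA, V_DS ≈ 14 V

V_G = V_DD·R_2/(R_1+R_2) = 17×56/276 = 3.45 V.
Assume saturation: I_D = (k_n/2)(V_GS − V_t)² with V_GS = V_G − I_D·R_S = 3.45 − 1.2·I_D.
Substituting gives 1.8·I_D² − 5.05·I_D + 2.28 = 0, with roots I_D = 0.564 or 2.24 mA.
The root I_D = 2.24 mA gives V_GS = 0.761 V ≤ V_t, so take I_D = 0.564 mA.
Then V_GS = 2.77 V and V_DS = V_DD − I_D(R_D+R_S) = 17 − 0.564×5.9 = 13.7 V.
Saturation requires V_DS ≥ V_GS − V_t = 0.672 V; 13.7 ≥ 0.672 ✓.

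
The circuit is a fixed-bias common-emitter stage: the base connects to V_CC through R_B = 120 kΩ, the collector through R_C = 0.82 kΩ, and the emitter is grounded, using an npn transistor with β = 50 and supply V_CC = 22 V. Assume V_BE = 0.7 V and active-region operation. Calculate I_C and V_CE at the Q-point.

I_C ≈ 8.9 mA, V_CE ≈ 15 V

Base loop: V_CC = I_B·R_B + V_BE, so I_B = (22 − 0.7)/120 kΩ = 0.178 mA.
In the active region I_C = β·I_B = 50 × 0.178 = 8.88 mA.
Collector loop: V_CE = V_CC − I_C·R_C = 22 − 8.88×0.82 = 14.7 V.
Since V_CE = 14.7 V > V_CE(sat) ≈ 0.2 V, the transistor is in the active region as assumed.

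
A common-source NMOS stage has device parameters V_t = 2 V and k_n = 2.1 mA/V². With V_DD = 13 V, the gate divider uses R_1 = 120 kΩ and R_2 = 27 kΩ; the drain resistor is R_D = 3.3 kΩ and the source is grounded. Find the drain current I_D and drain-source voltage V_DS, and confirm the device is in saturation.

V_G = V_DD·R_2/(R_1+R_2) = 13×27/147 = 2.39 V. With the source grounded, V_GS = V_G = 2.39 V.
Assume saturation: I_D = (k_n/2)(V_GS − V_t)² = (2.1/2)×(2.39 − 2)² = 1.05×0.388² = 0.158 mA.
V_DS = V_DD − I_D·R_D = 13 − 0.158×3.3 = 12.5 V.
Saturation requires V_DS ≥ V_GS − V_t = 0.388 V; 12.5 ≥ 0.388 ✓.

I_D ≈ 0.16 mA, V_DS ≈ 12 V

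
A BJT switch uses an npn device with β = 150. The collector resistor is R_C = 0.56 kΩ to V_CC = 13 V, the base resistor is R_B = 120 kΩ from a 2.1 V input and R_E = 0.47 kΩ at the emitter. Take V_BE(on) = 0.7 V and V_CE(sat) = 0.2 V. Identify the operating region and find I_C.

Assume active. Base-emitter loop: I_B = (V_BB − V_BE)/(R_B + (β+1)R_E) = (2.1 − 0.7)/(120 + 151×0.47) = 0.00733 mA.
I_C = β·I_B = 150×0.00733 = 1.1 mA.
V_CE = V_CC − I_C·R_C − I_E·R_E = 13 − 1.1×0.56 − 1.11×0.47 = 11.9 V > V_CE(sat), so the active-region assumption holds.

active; I_C ≈ 1.1 mA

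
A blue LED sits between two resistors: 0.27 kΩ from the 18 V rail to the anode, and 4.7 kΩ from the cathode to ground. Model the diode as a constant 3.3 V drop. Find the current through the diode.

I ≈ 3 mA

The two resistors are in series with the diode, so KVL gives 18 = I·0.27 + 3.3 + I·4.7.
I = (18 − 3.3) / (0.27 + 4.7) kΩ = 14.7 / 4.97 = 2.96 mA.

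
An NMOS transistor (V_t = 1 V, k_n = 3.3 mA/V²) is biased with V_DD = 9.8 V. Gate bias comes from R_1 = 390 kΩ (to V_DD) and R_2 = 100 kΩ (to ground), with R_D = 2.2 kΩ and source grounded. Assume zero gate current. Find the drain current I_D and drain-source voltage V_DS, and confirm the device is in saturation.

I_D ≈ 1.7 mA, V_DS ≈ 6.2 V

V_G = V_DD·R_2/(R_1+R_2) = 9.8×100/490 = 2 V. With the source grounded, V_GS = V_G = 2 V.
Assume saturation: I_D = (k_n/2)(V_GS − V_t)² = (3.3/2)×(2 − 1)² = 1.65×1² = 1.65 mA.
V_DS = V_DD − I_D·R_D = 9.8 − 1.65×2.2 = 6.17 V.
Saturation requires V_DS ≥ V_GS − V_t = 1 V; 6.17 ≥ 1 ✓.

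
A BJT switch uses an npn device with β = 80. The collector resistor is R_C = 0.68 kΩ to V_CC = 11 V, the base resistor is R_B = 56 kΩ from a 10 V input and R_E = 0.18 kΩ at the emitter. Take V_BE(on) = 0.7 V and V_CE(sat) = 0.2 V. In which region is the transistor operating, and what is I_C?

active; I_C ≈ 11 mA

Assume active. Base-emitter loop: I_B = (V_BB − V_BE)/(R_B + (β+1)R_E) = (10 − 0.7)/(56 + 81×0.18) = 0.132 mA.
I_C = β·I_B = 80×0.132 = 10.5 mA.
V_CE = V_CC − I_C·R_C − I_E·R_E = 11 − 10.5×0.68 − 10.7×0.18 = 1.91 V > V_CE(sat), so the active-region assumption holds.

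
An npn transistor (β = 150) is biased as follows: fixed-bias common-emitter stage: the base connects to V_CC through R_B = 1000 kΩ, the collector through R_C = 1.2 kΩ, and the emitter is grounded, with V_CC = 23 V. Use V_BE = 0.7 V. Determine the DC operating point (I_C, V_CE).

I_C ≈ 3.3 mA, V_CE ≈ 19 V

Base loop: V_CC = I_B·R_B + V_BE, so I_B = (23 − 0.7)/1000 kΩ = 0.0223 mA.
In the active region I_C = β·I_B = 150 × 0.0223 = 3.35 mA.
Collector loop: V_CE = V_CC − I_C·R_C = 23 − 3.35×1.2 = 19 V.
Since V_CE = 19 V > V_CE(sat) ≈ 0.2 V, the transistor is in the active region as assumed.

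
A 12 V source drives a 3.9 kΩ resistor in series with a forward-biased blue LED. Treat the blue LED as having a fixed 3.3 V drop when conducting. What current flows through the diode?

I ≈ 2.2 mA

KVL around the loop: 12 = V_D + I·R = 3.3 + I × 3.9 kΩ.
So I = (12 − 3.3) / 3.9 kΩ = 8.7 / 3.9 = 2.23 mA.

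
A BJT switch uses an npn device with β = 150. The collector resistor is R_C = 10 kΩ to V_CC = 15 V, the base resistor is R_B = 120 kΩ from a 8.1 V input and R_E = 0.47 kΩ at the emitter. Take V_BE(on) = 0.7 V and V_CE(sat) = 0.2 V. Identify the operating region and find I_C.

saturation; I_C ≈ 1.4 mA

Assume active: I_B = (8.1 − 0.7)/(120 + 151×0.47) = 0.0387 mA, I_C = β·I_B = 5.81 mA.
Then V_CE = 15 − 5.81×10 − 5.85×0.47 = -45.9 V < 0.2 V — the active assumption fails.
Re-solve with V_CE = 0.2 V. KCL at the emitter: V_E/R_E = (V_BB−0.7−V_E)/R_B + (V_CC−0.2−V_E)/R_C, giving V_E = 0.689 V.
I_C = (V_CC − 0.2 − V_E)/R_C = (14.8 − 0.689)/10 = 1.41 mA.
Check: I_B = (7.4 − 0.689)/120 = 0.0559 mA, and β·I_B = 8.39 mA > I_C, confirming saturation.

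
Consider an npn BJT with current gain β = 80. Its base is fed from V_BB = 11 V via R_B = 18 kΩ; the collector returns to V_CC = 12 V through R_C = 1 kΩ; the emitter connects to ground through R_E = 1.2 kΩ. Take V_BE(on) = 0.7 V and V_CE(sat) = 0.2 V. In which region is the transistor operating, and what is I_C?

saturation; I_C ≈ 5.2 mA

Assume active: I_B = (11 − 0.7)/(18 + 81×1.2) = 0.0894 mA, I_C = β·I_B = 7.15 mA.
Then V_CE = 12 − 7.15×1 − 7.24×1.2 = -3.84 V < 0.2 V — the active assumption fails.
Re-solve with V_CE = 0.2 V. KCL at the emitter: V_E/R_E = (V_BB−0.7−V_E)/R_B + (V_CC−0.2−V_E)/R_C, giving V_E = 6.55 V.
I_C = (V_CC − 0.2 − V_E)/R_C = (11.8 − 6.55)/1 = 5.25 mA.
Check: I_B = (10.3 − 6.55)/18 = 0.208 mA, and β·I_B = 16.7 mA > I_C, confirming saturation.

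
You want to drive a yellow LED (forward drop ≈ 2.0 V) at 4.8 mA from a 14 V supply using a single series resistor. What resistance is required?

The resistor drops V_S − V_D = 14 − 2.0 = 12 V at 4.8 mA.
R = 12 V / 4.8 mA = 2.5 kΩ.

R ≈ 2.5 kΩ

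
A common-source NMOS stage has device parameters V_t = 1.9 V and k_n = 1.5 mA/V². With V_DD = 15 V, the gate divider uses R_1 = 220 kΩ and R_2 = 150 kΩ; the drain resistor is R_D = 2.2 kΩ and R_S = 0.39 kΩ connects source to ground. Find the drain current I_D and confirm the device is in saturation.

I_D ≈ 4.5 mA

V_G = V_DD·R_2/(R_1+R_2) = 15×150/370 = 6.08 V.
Assume saturation: I_D = (k_n/2)(V_GS − V_t)² with V_GS = V_G − I_D·R_S = 6.08 − 0.39·I_D.
Substituting gives 0.114·I_D² − 3.45·I_D + 13.1 = 0, with roots I_D = 4.46 or 25.7 mA.
The root I_D = 25.7 mA gives V_GS = -3.96 V ≤ V_t, so take I_D = 4.46 mA.
Then V_GS = 4.34 V and V_DS = V_DD − I_D(R_D+R_S) = 15 − 4.46×2.59 = 3.44 V.
Saturation requires V_DS ≥ V_GS − V_t = 2.44 V; 3.44 ≥ 2.44 ✓.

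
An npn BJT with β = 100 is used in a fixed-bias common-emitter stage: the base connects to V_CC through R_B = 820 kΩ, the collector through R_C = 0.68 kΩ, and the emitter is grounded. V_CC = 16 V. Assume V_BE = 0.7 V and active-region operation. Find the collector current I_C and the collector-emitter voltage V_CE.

I_C ≈ 1.9 mA, V_CE ≈ 15 V

Base loop: V_CC = I_B·R_B + V_BE, so I_B = (16 − 0.7)/820 kΩ = 0.0187 mA.
In the active region I_C = β·I_B = 100 × 0.0187 = 1.87 mA.
Collector loop: V_CE = V_CC − I_C·R_C = 16 − 1.87×0.68 = 14.7 V.
Since V_CE = 14.7 V > V_CE(sat) ≈ 0.2 V, the transistor is in the active region as assumed.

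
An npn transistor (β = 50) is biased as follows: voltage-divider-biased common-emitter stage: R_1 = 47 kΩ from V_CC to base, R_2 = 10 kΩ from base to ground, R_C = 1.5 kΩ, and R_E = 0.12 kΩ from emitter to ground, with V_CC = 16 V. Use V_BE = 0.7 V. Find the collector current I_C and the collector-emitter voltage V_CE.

Thevenize the base divider: V_Th = V_CC·R_2/(R_1+R_2) = 16×10/57 = 2.81 V, R_Th = R_1‖R_2 = 8.25 kΩ.
Base-emitter loop: V_Th = I_B·R_Th + V_BE + (β+1)I_B·R_E, so I_B = (2.81 − 0.7) / (8.25 + 51×0.12) = 0.147 mA.
I_C = β·I_B = 50×0.147 = 7.33 mA, and I_E = (β+1)I_B = 7.48 mA.
V_CE = V_CC − I_C·R_C − I_E·R_E = 16 − 7.33×1.5 − 7.48×0.12 = 4.1 V.
V_CE = 4.1 V > 0.2 V confirms active-region operation.

I_C ≈ 7.3 mA, V_CE ≈ 4.1 V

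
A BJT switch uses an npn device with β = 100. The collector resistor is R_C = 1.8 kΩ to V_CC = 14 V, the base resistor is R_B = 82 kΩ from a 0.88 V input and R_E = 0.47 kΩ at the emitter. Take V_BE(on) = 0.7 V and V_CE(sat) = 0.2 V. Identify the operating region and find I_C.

Assume active. Base-emitter loop: I_B = (V_BB − V_BE)/(R_B + (β+1)R_E) = (0.88 − 0.7)/(82 + 101×0.47) = 0.00139 mA.
I_C = β·I_B = 100×0.00139 = 0.139 mA.
V_CE = V_CC − I_C·R_C − I_E·R_E = 14 − 0.139×1.8 − 0.14×0.47 = 13.7 V > V_CE(sat), so the active-region assumption holds.

active; I_C ≈ 0.14 mA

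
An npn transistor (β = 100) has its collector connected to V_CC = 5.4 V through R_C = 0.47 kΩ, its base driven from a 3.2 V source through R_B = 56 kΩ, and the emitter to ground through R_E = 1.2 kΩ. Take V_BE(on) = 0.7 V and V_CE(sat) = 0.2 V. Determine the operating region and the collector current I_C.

Assume active. Base-emitter loop: I_B = (V_BB − V_BE)/(R_B + (β+1)R_E) = (3.2 − 0.7)/(56 + 101×1.2) = 0.0141 mA.
I_C = β·I_B = 100×0.0141 = 1.41 mA.
V_CE = V_CC − I_C·R_C − I_E·R_E = 5.4 − 1.41×0.47 − 1.42×1.2 = 3.03 V > V_CE(sat), so the active-region assumption holds.

active; I_C ≈ 1.4 mA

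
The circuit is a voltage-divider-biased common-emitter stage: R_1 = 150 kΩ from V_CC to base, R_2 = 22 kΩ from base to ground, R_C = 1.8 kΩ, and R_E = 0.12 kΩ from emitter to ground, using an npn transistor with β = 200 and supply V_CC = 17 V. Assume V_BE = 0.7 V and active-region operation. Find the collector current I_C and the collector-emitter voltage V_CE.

Thevenize the base divider: V_Th = V_CC·R_2/(R_1+R_2) = 17×22/172 = 2.17 V, R_Th = R_1‖R_2 = 19.2 kΩ.
Base-emitter loop: V_Th = I_B·R_Th + V_BE + (β+1)I_B·R_E, so I_B = (2.17 − 0.7) / (19.2 + 201×0.12) = 0.034 mA.
I_C = β·I_B = 200×0.034 = 6.81 mA, and I_E = (β+1)I_B = 6.84 mA.
V_CE = V_CC − I_C·R_C − I_E·R_E = 17 − 6.81×1.8 − 6.84×0.12 = 3.92 V.
V_CE = 3.92 V > 0.2 V confirms active-region operation.

I_C ≈ 6.8 mA, V_CE ≈ 3.9 V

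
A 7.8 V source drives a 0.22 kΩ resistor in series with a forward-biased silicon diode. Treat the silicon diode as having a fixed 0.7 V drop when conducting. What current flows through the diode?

I ≈ 32 mA

KVL around the loop: 7.8 = V_D + I·R = 0.7 + I × 0.22 kΩ.
So I = (7.8 − 0.7) / 0.22 kΩ = 7.1 / 0.22 = 32.3 mA.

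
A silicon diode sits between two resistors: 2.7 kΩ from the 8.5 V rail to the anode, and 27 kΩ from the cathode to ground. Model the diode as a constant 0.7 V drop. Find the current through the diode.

I ≈ 0.26 mA

The two resistors are in series with the diode, so KVL gives 8.5 = I·2.7 + 0.7 + I·27.
I = (8.5 − 0.7) / (2.7 + 27) kΩ = 7.8 / 29.7 = 0.263 mA.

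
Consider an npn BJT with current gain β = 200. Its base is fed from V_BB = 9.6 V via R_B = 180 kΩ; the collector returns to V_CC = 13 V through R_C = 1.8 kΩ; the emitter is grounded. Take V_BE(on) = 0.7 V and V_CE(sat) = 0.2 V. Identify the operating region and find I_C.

saturation; I_C ≈ 7.1 mA

Assume active: I_B = (9.6 − 0.7)/180 = 0.0494 mA, giving I_C = β·I_B = 9.89 mA.
But then V_CE = 13 − 9.89×1.8 = -4.8 V < V_CE(sat) = 0.2 V — impossible in the active region.
So the transistor is saturated. With V_CE = 0.2 V, I_C = (V_CC − 0.2)/R_C = 12.8/1.8 = 7.11 mA.
Check: β·I_B = 9.89 mA > I_C = 7.11 mA, confirming saturation.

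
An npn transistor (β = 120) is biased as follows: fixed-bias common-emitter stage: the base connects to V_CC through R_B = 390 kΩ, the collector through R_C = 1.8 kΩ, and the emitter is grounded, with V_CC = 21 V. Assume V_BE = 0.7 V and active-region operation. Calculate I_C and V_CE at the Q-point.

I_C ≈ 6.2 mA, V_CE ≈ 9.8 V

Base loop: V_CC = I_B·R_B + V_BE, so I_B = (21 − 0.7)/390 kΩ = 0.0521 mA.
In the active region I_C = β·I_B = 120 × 0.0521 = 6.25 mA.
Collector loop: V_CE = V_CC − I_C·R_C = 21 − 6.25×1.8 = 9.76 V.
Since V_CE = 9.76 V > V_CE(sat) ≈ 0.2 V, the transistor is in the active region as assumed.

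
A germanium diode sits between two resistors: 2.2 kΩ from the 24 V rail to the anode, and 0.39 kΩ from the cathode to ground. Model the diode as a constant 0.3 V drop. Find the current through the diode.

I ≈ 9.2 mA

The two resistors are in series with the diode, so KVL gives 24 = I·2.2 + 0.3 + I·0.39.
I = (24 − 0.3) / (2.2 + 0.39) kΩ = 23.7 / 2.59 = 9.15 mA.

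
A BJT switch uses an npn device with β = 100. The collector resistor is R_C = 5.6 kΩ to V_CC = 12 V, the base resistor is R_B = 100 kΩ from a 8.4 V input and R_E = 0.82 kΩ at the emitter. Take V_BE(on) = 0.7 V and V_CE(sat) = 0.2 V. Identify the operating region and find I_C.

Assume active: I_B = (8.4 − 0.7)/(100 + 101×0.82) = 0.0421 mA, I_C = β·I_B = 4.21 mA.
Then V_CE = 12 − 4.21×5.6 − 4.25×0.82 = -15.1 V < 0.2 V — the active assumption fails.
Re-solve with V_CE = 0.2 V. KCL at the emitter: V_E/R_E = (V_BB−0.7−V_E)/R_B + (V_CC−0.2−V_E)/R_C, giving V_E = 1.55 V.
I_C = (V_CC − 0.2 − V_E)/R_C = (11.8 − 1.55)/5.6 = 1.83 mA.
Check: I_B = (7.7 − 1.55)/100 = 0.0615 mA, and β·I_B = 6.15 mA > I_C, confirming saturation.

saturation; I_C ≈ 1.8 mA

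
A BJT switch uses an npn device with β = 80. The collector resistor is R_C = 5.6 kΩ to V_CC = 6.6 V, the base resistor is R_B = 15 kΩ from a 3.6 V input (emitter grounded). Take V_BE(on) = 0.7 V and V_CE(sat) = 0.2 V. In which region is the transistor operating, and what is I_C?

saturation; I_C ≈ 1.1 mA

Assume active: I_B = (3.6 − 0.7)/15 = 0.193 mA, giving I_C = β·I_B = 15.5 mA.
But then V_CE = 6.6 − 15.5×5.6 = -80 V < V_CE(sat) = 0.2 V — impossible in the active region.
So the transistor is saturated. With V_CE = 0.2 V, I_C = (V_CC − 0.2)/R_C = 6.4/5.6 = 1.14 mA.
Check: β·I_B = 15.5 mA > I_C = 1.14 mA, confirming saturation.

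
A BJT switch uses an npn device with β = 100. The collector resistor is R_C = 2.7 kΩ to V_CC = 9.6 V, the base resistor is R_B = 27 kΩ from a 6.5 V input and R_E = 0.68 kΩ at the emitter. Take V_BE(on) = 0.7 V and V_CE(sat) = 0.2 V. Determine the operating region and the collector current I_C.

saturation; I_C ≈ 2.8 mA

Assume active: I_B = (6.5 − 0.7)/(27 + 101×0.68) = 0.0606 mA, I_C = β·I_B = 6.06 mA.
Then V_CE = 9.6 − 6.06×2.7 − 6.12×0.68 = -10.9 V < 0.2 V — the active assumption fails.
Re-solve with V_CE = 0.2 V. KCL at the emitter: V_E/R_E = (V_BB−0.7−V_E)/R_B + (V_CC−0.2−V_E)/R_C, giving V_E = 1.97 V.
I_C = (V_CC − 0.2 − V_E)/R_C = (9.4 − 1.97)/2.7 = 2.75 mA.
Check: I_B = (5.8 − 1.97)/27 = 0.142 mA, and β·I_B = 14.2 mA > I_C, confirming saturation.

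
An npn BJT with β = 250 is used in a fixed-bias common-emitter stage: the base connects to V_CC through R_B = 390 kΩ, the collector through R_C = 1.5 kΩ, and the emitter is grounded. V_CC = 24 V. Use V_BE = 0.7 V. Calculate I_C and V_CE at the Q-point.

I_C ≈ 15 mA, V_CE ≈ 1.6 V

Base loop: V_CC = I_B·R_B + V_BE, so I_B = (24 − 0.7)/390 kΩ = 0.0597 mA.
In the active region I_C = β·I_B = 250 × 0.0597 = 14.9 mA.
Collector loop: V_CE = V_CC − I_C·R_C = 24 − 14.9×1.5 = 1.6 V.
Since V_CE = 1.6 V > V_CE(sat) ≈ 0.2 V, the transistor is in the active region as assumed.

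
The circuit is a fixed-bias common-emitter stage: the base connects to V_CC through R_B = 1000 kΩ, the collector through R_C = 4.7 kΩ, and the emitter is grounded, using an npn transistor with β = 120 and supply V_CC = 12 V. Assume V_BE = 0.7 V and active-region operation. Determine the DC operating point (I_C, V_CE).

Base loop: V_CC = I_B·R_B + V_BE, so I_B = (12 − 0.7)/1000 kΩ = 0.0113 mA.
In the active region I_C = β·I_B = 120 × 0.0113 = 1.36 mA.
Collector loop: V_CE = V_CC − I_C·R_C = 12 − 1.36×4.7 = 5.63 V.
Since V_CE = 5.63 V > V_CE(sat) ≈ 0.2 V, the transistor is in the active region as assumed.

I_C ≈ 1.4 mA, V_CE ≈ 5.6 V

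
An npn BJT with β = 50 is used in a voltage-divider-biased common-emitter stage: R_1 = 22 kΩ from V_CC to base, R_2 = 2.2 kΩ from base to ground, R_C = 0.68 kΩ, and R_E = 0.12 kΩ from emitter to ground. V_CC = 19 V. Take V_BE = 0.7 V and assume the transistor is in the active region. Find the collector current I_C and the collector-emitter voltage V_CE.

I_C ≈ 6.3 mA, V_CE ≈ 14 V

Thevenize the base divider: V_Th = V_CC·R_2/(R_1+R_2) = 19×2.2/24.2 = 1.73 V, R_Th = R_1‖R_2 = 2 kΩ.
Base-emitter loop: V_Th = I_B·R_Th + V_BE + (β+1)I_B·R_E, so I_B = (1.73 − 0.7) / (2 + 51×0.12) = 0.127 mA.
I_C = β·I_B = 50×0.127 = 6.33 mA, and I_E = (β+1)I_B = 6.45 mA.
V_CE = V_CC − I_C·R_C − I_E·R_E = 19 − 6.33×0.68 − 6.45×0.12 = 13.9 V.
V_CE = 13.9 V > 0.2 V confirms active-region operation.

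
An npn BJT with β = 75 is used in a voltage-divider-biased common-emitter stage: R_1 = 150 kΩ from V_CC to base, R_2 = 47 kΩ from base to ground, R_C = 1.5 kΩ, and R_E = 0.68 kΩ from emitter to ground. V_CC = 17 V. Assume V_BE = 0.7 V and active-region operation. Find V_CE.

Thevenize the base divider: V_Th = V_CC·R_2/(R_1+R_2) = 17×47/197 = 4.06 V, R_Th = R_1‖R_2 = 35.8 kΩ.
Base-emitter loop: V_Th = I_B·R_Th + V_BE + (β+1)I_B·R_E, so I_B = (4.06 − 0.7) / (35.8 + 76×0.68) = 0.0384 mA.
I_C = β·I_B = 75×0.0384 = 2.88 mA, and I_E = (β+1)I_B = 2.92 mA.
V_CE = V_CC − I_C·R_C − I_E·R_E = 17 − 2.88×1.5 − 2.92×0.68 = 10.7 V.
V_CE = 10.7 V > 0.2 V confirms active-region operation.

V_CE ≈ 11 V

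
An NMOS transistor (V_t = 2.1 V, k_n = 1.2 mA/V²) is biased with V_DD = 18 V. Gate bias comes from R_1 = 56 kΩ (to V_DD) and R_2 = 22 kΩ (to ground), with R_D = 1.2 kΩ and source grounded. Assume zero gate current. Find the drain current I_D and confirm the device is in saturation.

I_D ≈ 5.3 mA

V_G = V_DD·R_2/(R_1+R_2) = 18×22/78 = 5.08 V. With the source grounded, V_GS = V_G = 5.08 V.
Assume saturation: I_D = (k_n/2)(V_GS − V_t)² = (1.2/2)×(5.08 − 2.1)² = 0.6×2.98² = 5.32 mA.
V_DS = V_DD − I_D·R_D = 18 − 5.32×1.2 = 11.6 V.
Saturation requires V_DS ≥ V_GS − V_t = 2.98 V; 11.6 ≥ 2.98 ✓.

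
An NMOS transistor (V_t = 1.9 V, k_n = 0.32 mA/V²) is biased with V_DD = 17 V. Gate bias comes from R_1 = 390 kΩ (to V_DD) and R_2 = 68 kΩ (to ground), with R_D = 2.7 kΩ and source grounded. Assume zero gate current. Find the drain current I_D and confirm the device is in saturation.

V_G = V_DD·R_2/(R_1+R_2) = 17×68/458 = 2.52 V. With the source grounded, V_GS = V_G = 2.52 V.
Assume saturation: I_D = (k_n/2)(V_GS − V_t)² = (0.32/2)×(2.52 − 1.9)² = 0.16×0.624² = 0.0623 mA.
V_DS = V_DD − I_D·R_D = 17 − 0.0623×2.7 = 16.8 V.
Saturation requires V_DS ≥ V_GS − V_t = 0.624 V; 16.8 ≥ 0.624 ✓.

I_D ≈ 0.062 mA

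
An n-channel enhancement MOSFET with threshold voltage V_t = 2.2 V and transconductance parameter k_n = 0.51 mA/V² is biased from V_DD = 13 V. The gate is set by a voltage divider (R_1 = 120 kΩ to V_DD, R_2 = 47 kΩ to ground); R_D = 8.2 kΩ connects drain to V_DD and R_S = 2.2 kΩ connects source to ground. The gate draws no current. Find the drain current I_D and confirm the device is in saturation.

V_G = V_DD·R_2/(R_1+R_2) = 13×47/167 = 3.66 V.
Assume saturation: I_D = (k_n/2)(V_GS − V_t)² with V_GS = V_G − I_D·R_S = 3.66 − 2.2·I_D.
Substituting gives 1.23·I_D² − 2.64·I_D + 0.543 = 0, with roots I_D = 0.231 or 1.91 mA.
The root I_D = 1.91 mA gives V_GS = -0.534 V ≤ V_t, so take I_D = 0.231 mA.
Then V_GS = 3.15 V and V_DS = V_DD − I_D(R_D+R_S) = 13 − 0.231×10.4 = 10.6 V.
Saturation requires V_DS ≥ V_GS − V_t = 0.951 V; 10.6 ≥ 0.951 ✓.

I_D ≈ 0.23 mA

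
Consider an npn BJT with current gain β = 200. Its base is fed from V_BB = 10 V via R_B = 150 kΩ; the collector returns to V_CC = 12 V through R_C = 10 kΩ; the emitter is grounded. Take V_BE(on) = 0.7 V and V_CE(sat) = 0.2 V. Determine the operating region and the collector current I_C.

saturation; I_C ≈ 1.2 mA

Assume active: I_B = (10 − 0.7)/150 = 0.062 mA, giving I_C = β·I_B = 12.4 mA.
But then V_CE = 12 − 12.4×10 = -112 V < V_CE(sat) = 0.2 V — impossible in the active region.
So the transistor is saturated. With V_CE = 0.2 V, I_C = (V_CC − 0.2)/R_C = 11.8/10 = 1.18 mA.
Check: β·I_B = 12.4 mA > I_C = 1.18 mA, confirming saturation.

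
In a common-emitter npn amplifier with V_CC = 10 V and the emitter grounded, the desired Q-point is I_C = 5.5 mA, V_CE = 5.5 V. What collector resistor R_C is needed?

R_C ≈ 0.82 kΩ

Collector loop: V_CC = I_C·R_C + V_CE.
R_C = (V_CC − V_CE)/I_C = (10 − 5.5)/5.5 = 0.818 kΩ.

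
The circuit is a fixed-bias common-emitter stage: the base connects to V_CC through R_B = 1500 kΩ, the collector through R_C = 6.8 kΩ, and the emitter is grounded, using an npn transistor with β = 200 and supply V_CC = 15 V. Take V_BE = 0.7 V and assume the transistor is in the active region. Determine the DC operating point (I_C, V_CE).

I_C ≈ 1.9 mA, V_CE ≈ 2 V

Base loop: V_CC = I_B·R_B + V_BE, so I_B = (15 − 0.7)/1500 kΩ = 0.00953 mA.
In the active region I_C = β·I_B = 200 × 0.00953 = 1.91 mA.
Collector loop: V_CE = V_CC − I_C·R_C = 15 − 1.91×6.8 = 2.03 V.
Since V_CE = 2.03 V > V_CE(sat) ≈ 0.2 V, the transistor is in the active region as assumed.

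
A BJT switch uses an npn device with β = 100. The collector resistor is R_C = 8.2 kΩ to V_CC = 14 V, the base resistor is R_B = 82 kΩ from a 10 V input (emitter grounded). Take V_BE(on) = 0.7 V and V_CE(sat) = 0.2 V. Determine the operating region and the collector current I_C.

saturation; I_C ≈ 1.7 mA

Assume active: I_B = (10 − 0.7)/82 = 0.113 mA, giving I_C = β·I_B = 11.3 mA.
But then V_CE = 14 − 11.3×8.2 = -79 V < V_CE(sat) = 0.2 V — impossible in the active region.
So the transistor is saturated. With V_CE = 0.2 V, I_C = (V_CC − 0.2)/R_C = 13.8/8.2 = 1.68 mA.
Check: β·I_B = 11.3 mA > I_C = 1.68 mA, confirming saturation.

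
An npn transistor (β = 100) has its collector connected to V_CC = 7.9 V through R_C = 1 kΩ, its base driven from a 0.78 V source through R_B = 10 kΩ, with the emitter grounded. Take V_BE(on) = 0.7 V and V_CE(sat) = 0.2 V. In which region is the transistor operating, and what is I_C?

Assume active. Base-emitter loop: I_B = (V_BB − V_BE)/R_B = (0.78 − 0.7)/10 = 0.008 mA.
I_C = β·I_B = 100×0.008 = 0.8 mA.
V_CE = V_CC − I_C·R_C = 7.9 − 0.8×1 = 7.1 V > V_CE(sat), so the active-region assumption holds.

active; I_C ≈ 0.8 mA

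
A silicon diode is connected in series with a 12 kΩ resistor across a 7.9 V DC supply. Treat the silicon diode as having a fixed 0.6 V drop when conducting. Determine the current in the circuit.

I ≈ 0.61 mA

KVL around the loop: 7.9 = V_D + I·R = 0.6 + I × 12 kΩ.
So I = (7.9 − 0.6) / 12 kΩ = 7.3 / 12 = 0.608 mA.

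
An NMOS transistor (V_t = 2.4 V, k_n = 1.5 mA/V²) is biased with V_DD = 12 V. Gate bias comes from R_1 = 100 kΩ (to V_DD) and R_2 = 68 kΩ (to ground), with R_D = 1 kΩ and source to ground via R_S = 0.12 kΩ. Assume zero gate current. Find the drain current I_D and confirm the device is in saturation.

I_D ≈ 3.2 mA

V_G = V_DD·R_2/(R_1+R_2) = 12×68/168 = 4.86 V.
Assume saturation: I_D = (k_n/2)(V_GS − V_t)² with V_GS = V_G − I_D·R_S = 4.86 − 0.12·I_D.
Substituting gives 0.0108·I_D² − 1.44·I_D + 4.53 = 0, with roots I_D = 3.22 or 130 mA.
The root I_D = 130 mA gives V_GS = -10.8 V ≤ V_t, so take I_D = 3.22 mA.
Then V_GS = 4.47 V and V_DS = V_DD − I_D(R_D+R_S) = 12 − 3.22×1.12 = 8.4 V.
Saturation requires V_DS ≥ V_GS − V_t = 2.07 V; 8.4 ≥ 2.07 ✓.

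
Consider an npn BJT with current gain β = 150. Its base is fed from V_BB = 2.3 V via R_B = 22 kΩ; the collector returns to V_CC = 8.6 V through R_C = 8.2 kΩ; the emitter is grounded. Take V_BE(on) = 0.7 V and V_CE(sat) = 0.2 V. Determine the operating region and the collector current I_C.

saturation; I_C ≈ 1 mA

Assume active: I_B = (2.3 − 0.7)/22 = 0.0727 mA, giving I_C = β·I_B = 10.9 mA.
But then V_CE = 8.6 − 10.9×8.2 = -80.9 V < V_CE(sat) = 0.2 V — impossible in the active region.
So the transistor is saturated. With V_CE = 0.2 V, I_C = (V_CC − 0.2)/R_C = 8.4/8.2 = 1.02 mA.
Check: β·I_B = 10.9 mA > I_C = 1.02 mA, confirming saturation.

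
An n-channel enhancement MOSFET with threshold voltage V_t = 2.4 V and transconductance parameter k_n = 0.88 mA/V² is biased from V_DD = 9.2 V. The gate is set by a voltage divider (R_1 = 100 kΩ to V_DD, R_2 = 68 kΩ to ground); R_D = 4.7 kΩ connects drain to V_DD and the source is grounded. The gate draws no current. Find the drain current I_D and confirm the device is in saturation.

V_G = V_DD·R_2/(R_1+R_2) = 9.2×68/168 = 3.72 V. With the source grounded, V_GS = V_G = 3.72 V.
Assume saturation: I_D = (k_n/2)(V_GS − V_t)² = (0.88/2)×(3.72 − 2.4)² = 0.44×1.32² = 0.771 mA.
V_DS = V_DD − I_D·R_D = 9.2 − 0.771×4.7 = 5.58 V.
Saturation requires V_DS ≥ V_GS − V_t = 1.32 V; 5.58 ≥ 1.32 ✓.

I_D ≈ 0.77 mA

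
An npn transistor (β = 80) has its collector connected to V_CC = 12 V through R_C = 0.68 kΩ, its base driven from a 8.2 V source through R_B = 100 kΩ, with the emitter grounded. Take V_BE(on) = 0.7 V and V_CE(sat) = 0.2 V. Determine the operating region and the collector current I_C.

active; I_C ≈ 6 mA

Assume active. Base-emitter loop: I_B = (V_BB − V_BE)/R_B = (8.2 − 0.7)/100 = 0.075 mA.
I_C = β·I_B = 80×0.075 = 6 mA.
V_CE = V_CC − I_C·R_C = 12 − 6×0.68 = 7.92 V > V_CE(sat), so the active-region assumption holds.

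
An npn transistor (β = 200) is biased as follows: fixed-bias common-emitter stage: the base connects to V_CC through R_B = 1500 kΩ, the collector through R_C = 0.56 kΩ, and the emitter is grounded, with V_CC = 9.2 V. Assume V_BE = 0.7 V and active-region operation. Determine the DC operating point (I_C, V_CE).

I_C ≈ 1.1 mA, V_CE ≈ 8.6 V

Base loop: V_CC = I_B·R_B + V_BE, so I_B = (9.2 − 0.7)/1500 kΩ = 0.00567 mA.
In the active region I_C = β·I_B = 200 × 0.00567 = 1.13 mA.
Collector loop: V_CE = V_CC − I_C·R_C = 9.2 − 1.13×0.56 = 8.57 V.
Since V_CE = 8.57 V > V_CE(sat) ≈ 0.2 V, the transistor is in the active region as assumed.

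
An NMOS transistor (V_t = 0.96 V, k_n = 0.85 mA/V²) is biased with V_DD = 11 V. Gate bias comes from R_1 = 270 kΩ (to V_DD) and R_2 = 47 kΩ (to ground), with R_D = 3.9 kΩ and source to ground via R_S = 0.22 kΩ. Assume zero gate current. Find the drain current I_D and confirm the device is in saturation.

I_D ≈ 0.17 mA

V_G = V_DD·R_2/(R_1+R_2) = 11×47/317 = 1.63 V.
Assume saturation: I_D = (k_n/2)(V_GS − V_t)² with V_GS = V_G − I_D·R_S = 1.63 − 0.22·I_D.
Substituting gives 0.0206·I_D² − 1.13·I_D + 0.191 = 0, with roots I_D = 0.171 or 54.5 mA.
The root I_D = 54.5 mA gives V_GS = -10.4 V ≤ V_t, so take I_D = 0.171 mA.
Then V_GS = 1.59 V and V_DS = V_DD − I_D(R_D+R_S) = 11 − 0.171×4.12 = 10.3 V.
Saturation requires V_DS ≥ V_GS − V_t = 0.633 V; 10.3 ≥ 0.633 ✓.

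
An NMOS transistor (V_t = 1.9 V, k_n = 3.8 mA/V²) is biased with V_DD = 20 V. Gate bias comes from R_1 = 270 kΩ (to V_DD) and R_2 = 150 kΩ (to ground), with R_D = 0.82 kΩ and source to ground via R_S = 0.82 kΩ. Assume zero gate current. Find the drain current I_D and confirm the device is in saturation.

V_G = V_DD·R_2/(R_1+R_2) = 20×150/420 = 7.14 V.
Assume saturation: I_D = (k_n/2)(V_GS − V_t)² with V_GS = V_G − I_D·R_S = 7.14 − 0.82·I_D.
Substituting gives 1.28·I_D² − 17.3·I_D + 52.2 = 0, with roots I_D = 4.51 or 9.06 mA.
The root I_D = 9.06 mA gives V_GS = -0.283 V ≤ V_t, so take I_D = 4.51 mA.
Then V_GS = 3.44 V and V_DS = V_DD − I_D(R_D+R_S) = 20 − 4.51×1.64 = 12.6 V.
Saturation requires V_DS ≥ V_GS − V_t = 1.54 V; 12.6 ≥ 1.54 ✓.

I_D ≈ 4.5 mA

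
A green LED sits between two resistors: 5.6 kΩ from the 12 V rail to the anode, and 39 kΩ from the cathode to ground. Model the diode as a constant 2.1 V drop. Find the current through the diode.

The two resistors are in series with the diode, so KVL gives 12 = I·5.6 + 2.1 + I·39.
I = (12 − 2.1) / (5.6 + 39) kΩ = 9.9 / 44.6 = 0.222 mA.

I ≈ 0.22 mA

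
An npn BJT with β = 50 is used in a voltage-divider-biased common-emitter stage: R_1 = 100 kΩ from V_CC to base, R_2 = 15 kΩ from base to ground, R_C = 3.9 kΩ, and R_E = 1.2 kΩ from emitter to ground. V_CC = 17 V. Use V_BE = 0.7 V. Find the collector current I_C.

I_C ≈ 1 mA

Thevenize the base divider: V_Th = V_CC·R_2/(R_1+R_2) = 17×15/115 = 2.22 V, R_Th = R_1‖R_2 = 13 kΩ.
Base-emitter loop: V_Th = I_B·R_Th + V_BE + (β+1)I_B·R_E, so I_B = (2.22 − 0.7) / (13 + 51×1.2) = 0.0204 mA.
I_C = β·I_B = 50×0.0204 = 1.02 mA, and I_E = (β+1)I_B = 1.04 mA.
V_CE = V_CC − I_C·R_C − I_E·R_E = 17 − 1.02×3.9 − 1.04×1.2 = 11.8 V.
V_CE = 11.8 V > 0.2 V confirms active-region operation.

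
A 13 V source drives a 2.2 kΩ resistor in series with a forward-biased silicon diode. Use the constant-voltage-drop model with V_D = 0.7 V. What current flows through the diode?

KVL around the loop: 13 = V_D + I·R = 0.7 + I × 2.2 kΩ.
So I = (13 − 0.7) / 2.2 kΩ = 12.3 / 2.2 = 5.59 mA.

I ≈ 5.6 mA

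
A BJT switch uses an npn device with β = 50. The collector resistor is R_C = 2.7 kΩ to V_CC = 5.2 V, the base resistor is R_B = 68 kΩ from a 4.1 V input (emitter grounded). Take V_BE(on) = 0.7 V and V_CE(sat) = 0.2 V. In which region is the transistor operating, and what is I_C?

Assume active: I_B = (4.1 − 0.7)/68 = 0.05 mA, giving I_C = β·I_B = 2.5 mA.
But then V_CE = 5.2 − 2.5×2.7 = -1.55 V < V_CE(sat) = 0.2 V — impossible in the active region.
So the transistor is saturated. With V_CE = 0.2 V, I_C = (V_CC − 0.2)/R_C = 5/2.7 = 1.85 mA.
Check: β·I_B = 2.5 mA > I_C = 1.85 mA, confirming saturation.

saturation; I_C ≈ 1.9 mA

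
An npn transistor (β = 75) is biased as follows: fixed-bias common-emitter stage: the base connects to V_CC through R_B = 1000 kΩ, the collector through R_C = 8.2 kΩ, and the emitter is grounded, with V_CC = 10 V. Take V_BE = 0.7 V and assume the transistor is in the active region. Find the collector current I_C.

Base loop: V_CC = I_B·R_B + V_BE, so I_B = (10 − 0.7)/1000 kΩ = 0.0093 mA.
In the active region I_C = β·I_B = 75 × 0.0093 = 0.698 mA.
Collector loop: V_CE = V_CC − I_C·R_C = 10 − 0.698×8.2 = 4.28 V.
Since V_CE = 4.28 V > V_CE(sat) ≈ 0.2 V, the transistor is in the active region as assumed.

I_C ≈ 0.7 mA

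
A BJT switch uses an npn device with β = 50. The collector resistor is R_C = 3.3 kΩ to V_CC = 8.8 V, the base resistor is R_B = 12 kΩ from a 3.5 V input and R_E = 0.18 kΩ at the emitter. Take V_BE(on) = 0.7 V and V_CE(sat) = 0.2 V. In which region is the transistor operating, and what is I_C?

saturation; I_C ≈ 2.5 mA

Assume active: I_B = (3.5 − 0.7)/(12 + 51×0.18) = 0.132 mA, I_C = β·I_B = 6.61 mA.
Then V_CE = 8.8 − 6.61×3.3 − 6.74×0.18 = -14.2 V < 0.2 V — the active assumption fails.
Re-solve with V_CE = 0.2 V. KCL at the emitter: V_E/R_E = (V_BB−0.7−V_E)/R_B + (V_CC−0.2−V_E)/R_C, giving V_E = 0.478 V.
I_C = (V_CC − 0.2 − V_E)/R_C = (8.6 − 0.478)/3.3 = 2.46 mA.
Check: I_B = (2.8 − 0.478)/12 = 0.194 mA, and β·I_B = 9.68 mA > I_C, confirming saturation.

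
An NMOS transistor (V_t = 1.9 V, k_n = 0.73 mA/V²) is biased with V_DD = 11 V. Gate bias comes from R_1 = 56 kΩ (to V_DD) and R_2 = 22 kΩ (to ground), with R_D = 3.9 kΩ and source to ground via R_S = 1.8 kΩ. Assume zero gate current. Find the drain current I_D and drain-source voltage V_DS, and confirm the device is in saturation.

V_G = V_DD·R_2/(R_1+R_2) = 11×22/78 = 3.1 V.
Assume saturation: I_D = (k_n/2)(V_GS − V_t)² with V_GS = V_G − I_D·R_S = 3.1 − 1.8·I_D.
Substituting gives 1.18·I_D² − 2.58·I_D + 0.528 = 0, with roots I_D = 0.229 or 1.95 mA.
The root I_D = 1.95 mA gives V_GS = -0.413 V ≤ V_t, so take I_D = 0.229 mA.
Then V_GS = 2.69 V and V_DS = V_DD − I_D(R_D+R_S) = 11 − 0.229×5.7 = 9.7 V.
Saturation requires V_DS ≥ V_GS − V_t = 0.791 V; 9.7 ≥ 0.791 ✓.

I_D ≈ 0.23 mA, V_DS ≈ 9.7 V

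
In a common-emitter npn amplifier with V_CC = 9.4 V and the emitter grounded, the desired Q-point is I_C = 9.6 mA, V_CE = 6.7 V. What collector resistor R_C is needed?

R_C ≈ 0.28 kΩ

Collector loop: V_CC = I_C·R_C + V_CE.
R_C = (V_CC − V_CE)/I_C = (9.4 − 6.7)/9.6 = 0.281 kΩ.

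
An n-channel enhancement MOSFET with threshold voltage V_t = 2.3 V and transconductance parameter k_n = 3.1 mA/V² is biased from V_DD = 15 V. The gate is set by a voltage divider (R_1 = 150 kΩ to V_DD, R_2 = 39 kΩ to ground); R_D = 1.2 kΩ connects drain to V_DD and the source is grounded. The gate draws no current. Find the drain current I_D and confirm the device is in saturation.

I_D ≈ 0.98 mA

V_G = V_DD·R_2/(R_1+R_2) = 15×39/189 = 3.1 V. With the source grounded, V_GS = V_G = 3.1 V.
Assume saturation: I_D = (k_n/2)(V_GS − V_t)² = (3.1/2)×(3.1 − 2.3)² = 1.55×0.795² = 0.98 mA.
V_DS = V_DD − I_D·R_D = 15 − 0.98×1.2 = 13.8 V.
Saturation requires V_DS ≥ V_GS − V_t = 0.795 V; 13.8 ≥ 0.795 ✓.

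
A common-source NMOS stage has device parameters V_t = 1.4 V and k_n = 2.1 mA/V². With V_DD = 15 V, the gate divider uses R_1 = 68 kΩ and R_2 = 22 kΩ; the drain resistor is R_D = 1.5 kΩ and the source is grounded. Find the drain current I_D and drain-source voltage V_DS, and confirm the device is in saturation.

V_G = V_DD·R_2/(R_1+R_2) = 15×22/90 = 3.67 V. With the source grounded, V_GS = V_G = 3.67 V.
Assume saturation: I_D = (k_n/2)(V_GS − V_t)² = (2.1/2)×(3.67 − 1.4)² = 1.05×2.27² = 5.39 mA.
V_DS = V_DD − I_D·R_D = 15 − 5.39×1.5 = 6.91 V.
Saturation requires V_DS ≥ V_GS − V_t = 2.27 V; 6.91 ≥ 2.27 ✓.

I_D ≈ 5.4 mA, V_DS ≈ 6.9 V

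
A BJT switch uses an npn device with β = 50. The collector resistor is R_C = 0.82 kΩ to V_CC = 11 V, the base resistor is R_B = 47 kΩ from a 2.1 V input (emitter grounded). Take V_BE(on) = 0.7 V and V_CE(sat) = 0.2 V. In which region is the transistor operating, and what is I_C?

Assume active. Base-emitter loop: I_B = (V_BB − V_BE)/R_B = (2.1 − 0.7)/47 = 0.0298 mA.
I_C = β·I_B = 50×0.0298 = 1.49 mA.
V_CE = V_CC − I_C·R_C = 11 − 1.49×0.82 = 9.78 V > V_CE(sat), so the active-region assumption holds.

active; I_C ≈ 1.5 mA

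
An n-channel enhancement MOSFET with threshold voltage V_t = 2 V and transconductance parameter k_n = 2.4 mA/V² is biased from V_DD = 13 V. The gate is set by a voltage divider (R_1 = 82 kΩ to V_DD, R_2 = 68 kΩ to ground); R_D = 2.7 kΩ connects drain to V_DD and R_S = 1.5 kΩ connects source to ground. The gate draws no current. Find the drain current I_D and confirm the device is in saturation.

I_D ≈ 1.8 mA

V_G = V_DD·R_2/(R_1+R_2) = 13×68/150 = 5.89 V.
Assume saturation: I_D = (k_n/2)(V_GS − V_t)² with V_GS = V_G − I_D·R_S = 5.89 − 1.5·I_D.
Substituting gives 2.7·I_D² − 15·I_D + 18.2 = 0, with roots I_D = 1.78 or 3.78 mA.
The root I_D = 3.78 mA gives V_GS = 0.226 V ≤ V_t, so take I_D = 1.78 mA.
Then V_GS = 3.22 V and V_DS = V_DD − I_D(R_D+R_S) = 13 − 1.78×4.2 = 5.51 V.
Saturation requires V_DS ≥ V_GS − V_t = 1.22 V; 5.51 ≥ 1.22 ✓.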